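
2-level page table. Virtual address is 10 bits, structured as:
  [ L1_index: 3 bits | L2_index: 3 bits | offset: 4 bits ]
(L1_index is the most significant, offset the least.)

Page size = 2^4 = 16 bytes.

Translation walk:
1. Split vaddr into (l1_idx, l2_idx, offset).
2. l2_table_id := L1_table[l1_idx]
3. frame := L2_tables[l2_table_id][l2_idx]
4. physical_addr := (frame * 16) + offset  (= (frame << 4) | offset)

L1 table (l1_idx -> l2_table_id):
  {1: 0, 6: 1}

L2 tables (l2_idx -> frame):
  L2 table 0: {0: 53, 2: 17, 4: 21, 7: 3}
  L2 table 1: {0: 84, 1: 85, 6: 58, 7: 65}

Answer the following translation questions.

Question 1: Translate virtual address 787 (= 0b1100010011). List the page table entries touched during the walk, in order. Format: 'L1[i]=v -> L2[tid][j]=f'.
vaddr = 787 = 0b1100010011
Split: l1_idx=6, l2_idx=1, offset=3

Answer: L1[6]=1 -> L2[1][1]=85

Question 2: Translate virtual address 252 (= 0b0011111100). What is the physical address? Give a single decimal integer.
vaddr = 252 = 0b0011111100
Split: l1_idx=1, l2_idx=7, offset=12
L1[1] = 0
L2[0][7] = 3
paddr = 3 * 16 + 12 = 60

Answer: 60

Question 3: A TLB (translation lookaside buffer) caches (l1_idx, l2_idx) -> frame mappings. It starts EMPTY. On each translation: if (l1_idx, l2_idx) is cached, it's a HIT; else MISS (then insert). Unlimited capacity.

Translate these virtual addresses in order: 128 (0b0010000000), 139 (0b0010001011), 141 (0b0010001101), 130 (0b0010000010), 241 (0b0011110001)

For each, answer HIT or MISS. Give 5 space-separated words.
vaddr=128: (1,0) not in TLB -> MISS, insert
vaddr=139: (1,0) in TLB -> HIT
vaddr=141: (1,0) in TLB -> HIT
vaddr=130: (1,0) in TLB -> HIT
vaddr=241: (1,7) not in TLB -> MISS, insert

Answer: MISS HIT HIT HIT MISS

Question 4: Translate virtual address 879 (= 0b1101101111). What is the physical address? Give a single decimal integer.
vaddr = 879 = 0b1101101111
Split: l1_idx=6, l2_idx=6, offset=15
L1[6] = 1
L2[1][6] = 58
paddr = 58 * 16 + 15 = 943

Answer: 943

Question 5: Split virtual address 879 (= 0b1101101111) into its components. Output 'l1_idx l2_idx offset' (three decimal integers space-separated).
Answer: 6 6 15

Derivation:
vaddr = 879 = 0b1101101111
  top 3 bits -> l1_idx = 6
  next 3 bits -> l2_idx = 6
  bottom 4 bits -> offset = 15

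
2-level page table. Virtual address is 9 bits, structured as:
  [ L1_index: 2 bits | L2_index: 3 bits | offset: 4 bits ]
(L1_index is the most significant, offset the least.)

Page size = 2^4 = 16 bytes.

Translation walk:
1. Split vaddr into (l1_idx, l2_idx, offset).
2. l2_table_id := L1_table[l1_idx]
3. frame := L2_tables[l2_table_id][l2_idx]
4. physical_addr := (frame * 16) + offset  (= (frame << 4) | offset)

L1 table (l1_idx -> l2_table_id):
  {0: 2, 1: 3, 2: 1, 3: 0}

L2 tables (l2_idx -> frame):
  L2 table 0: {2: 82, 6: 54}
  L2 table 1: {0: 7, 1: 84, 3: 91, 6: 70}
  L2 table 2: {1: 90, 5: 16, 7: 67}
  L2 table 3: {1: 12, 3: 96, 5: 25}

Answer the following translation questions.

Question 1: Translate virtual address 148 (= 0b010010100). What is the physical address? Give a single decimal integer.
Answer: 196

Derivation:
vaddr = 148 = 0b010010100
Split: l1_idx=1, l2_idx=1, offset=4
L1[1] = 3
L2[3][1] = 12
paddr = 12 * 16 + 4 = 196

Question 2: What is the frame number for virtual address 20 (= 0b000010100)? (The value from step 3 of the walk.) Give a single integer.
Answer: 90

Derivation:
vaddr = 20: l1_idx=0, l2_idx=1
L1[0] = 2; L2[2][1] = 90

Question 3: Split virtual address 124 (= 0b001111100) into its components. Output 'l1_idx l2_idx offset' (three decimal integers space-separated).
vaddr = 124 = 0b001111100
  top 2 bits -> l1_idx = 0
  next 3 bits -> l2_idx = 7
  bottom 4 bits -> offset = 12

Answer: 0 7 12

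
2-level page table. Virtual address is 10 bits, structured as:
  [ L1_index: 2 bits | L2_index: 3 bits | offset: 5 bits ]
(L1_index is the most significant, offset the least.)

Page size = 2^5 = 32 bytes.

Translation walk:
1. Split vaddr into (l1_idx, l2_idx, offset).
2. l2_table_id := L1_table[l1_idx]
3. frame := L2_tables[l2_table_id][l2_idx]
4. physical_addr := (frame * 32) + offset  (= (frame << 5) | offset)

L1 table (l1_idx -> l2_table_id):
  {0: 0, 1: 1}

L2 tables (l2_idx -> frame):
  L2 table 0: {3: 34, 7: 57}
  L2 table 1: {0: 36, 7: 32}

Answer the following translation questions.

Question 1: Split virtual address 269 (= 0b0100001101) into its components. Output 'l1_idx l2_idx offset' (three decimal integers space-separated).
vaddr = 269 = 0b0100001101
  top 2 bits -> l1_idx = 1
  next 3 bits -> l2_idx = 0
  bottom 5 bits -> offset = 13

Answer: 1 0 13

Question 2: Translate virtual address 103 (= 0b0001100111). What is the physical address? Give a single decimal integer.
Answer: 1095

Derivation:
vaddr = 103 = 0b0001100111
Split: l1_idx=0, l2_idx=3, offset=7
L1[0] = 0
L2[0][3] = 34
paddr = 34 * 32 + 7 = 1095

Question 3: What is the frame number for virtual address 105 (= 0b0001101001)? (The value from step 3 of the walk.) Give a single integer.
Answer: 34

Derivation:
vaddr = 105: l1_idx=0, l2_idx=3
L1[0] = 0; L2[0][3] = 34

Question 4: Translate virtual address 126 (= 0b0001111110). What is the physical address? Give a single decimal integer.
Answer: 1118

Derivation:
vaddr = 126 = 0b0001111110
Split: l1_idx=0, l2_idx=3, offset=30
L1[0] = 0
L2[0][3] = 34
paddr = 34 * 32 + 30 = 1118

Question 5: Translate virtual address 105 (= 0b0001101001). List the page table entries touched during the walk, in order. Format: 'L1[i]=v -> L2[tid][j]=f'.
Answer: L1[0]=0 -> L2[0][3]=34

Derivation:
vaddr = 105 = 0b0001101001
Split: l1_idx=0, l2_idx=3, offset=9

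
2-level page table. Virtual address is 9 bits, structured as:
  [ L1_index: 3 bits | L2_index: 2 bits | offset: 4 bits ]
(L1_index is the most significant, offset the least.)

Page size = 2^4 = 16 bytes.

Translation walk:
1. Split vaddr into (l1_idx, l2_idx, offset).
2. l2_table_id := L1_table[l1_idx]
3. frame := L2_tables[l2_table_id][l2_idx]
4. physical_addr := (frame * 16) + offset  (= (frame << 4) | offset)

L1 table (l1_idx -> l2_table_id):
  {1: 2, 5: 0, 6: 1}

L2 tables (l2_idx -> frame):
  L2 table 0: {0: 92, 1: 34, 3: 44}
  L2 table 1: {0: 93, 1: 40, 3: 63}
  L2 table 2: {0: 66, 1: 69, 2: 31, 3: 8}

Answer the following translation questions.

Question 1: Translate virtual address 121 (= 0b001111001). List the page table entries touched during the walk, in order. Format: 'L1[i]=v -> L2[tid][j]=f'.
Answer: L1[1]=2 -> L2[2][3]=8

Derivation:
vaddr = 121 = 0b001111001
Split: l1_idx=1, l2_idx=3, offset=9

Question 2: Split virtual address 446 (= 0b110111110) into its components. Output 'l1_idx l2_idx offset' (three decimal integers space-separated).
Answer: 6 3 14

Derivation:
vaddr = 446 = 0b110111110
  top 3 bits -> l1_idx = 6
  next 2 bits -> l2_idx = 3
  bottom 4 bits -> offset = 14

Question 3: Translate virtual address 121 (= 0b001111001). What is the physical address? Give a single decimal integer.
vaddr = 121 = 0b001111001
Split: l1_idx=1, l2_idx=3, offset=9
L1[1] = 2
L2[2][3] = 8
paddr = 8 * 16 + 9 = 137

Answer: 137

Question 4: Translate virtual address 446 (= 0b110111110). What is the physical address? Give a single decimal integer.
Answer: 1022

Derivation:
vaddr = 446 = 0b110111110
Split: l1_idx=6, l2_idx=3, offset=14
L1[6] = 1
L2[1][3] = 63
paddr = 63 * 16 + 14 = 1022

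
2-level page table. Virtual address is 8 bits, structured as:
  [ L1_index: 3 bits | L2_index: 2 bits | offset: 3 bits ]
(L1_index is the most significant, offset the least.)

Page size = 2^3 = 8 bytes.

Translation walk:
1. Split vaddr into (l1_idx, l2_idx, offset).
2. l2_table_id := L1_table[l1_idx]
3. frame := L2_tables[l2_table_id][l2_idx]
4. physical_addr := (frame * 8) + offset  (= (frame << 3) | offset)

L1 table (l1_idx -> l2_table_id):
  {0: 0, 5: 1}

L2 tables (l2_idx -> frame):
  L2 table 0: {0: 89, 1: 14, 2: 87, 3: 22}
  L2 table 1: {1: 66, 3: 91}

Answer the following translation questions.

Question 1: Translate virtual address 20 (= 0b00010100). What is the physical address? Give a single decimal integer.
vaddr = 20 = 0b00010100
Split: l1_idx=0, l2_idx=2, offset=4
L1[0] = 0
L2[0][2] = 87
paddr = 87 * 8 + 4 = 700

Answer: 700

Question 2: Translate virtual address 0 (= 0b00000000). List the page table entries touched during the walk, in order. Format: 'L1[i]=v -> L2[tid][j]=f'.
vaddr = 0 = 0b00000000
Split: l1_idx=0, l2_idx=0, offset=0

Answer: L1[0]=0 -> L2[0][0]=89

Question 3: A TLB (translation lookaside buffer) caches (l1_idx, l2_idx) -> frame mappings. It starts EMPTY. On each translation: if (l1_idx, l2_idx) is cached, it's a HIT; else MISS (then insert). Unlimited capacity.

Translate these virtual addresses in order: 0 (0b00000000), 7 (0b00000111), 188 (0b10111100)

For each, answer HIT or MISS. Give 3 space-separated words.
Answer: MISS HIT MISS

Derivation:
vaddr=0: (0,0) not in TLB -> MISS, insert
vaddr=7: (0,0) in TLB -> HIT
vaddr=188: (5,3) not in TLB -> MISS, insert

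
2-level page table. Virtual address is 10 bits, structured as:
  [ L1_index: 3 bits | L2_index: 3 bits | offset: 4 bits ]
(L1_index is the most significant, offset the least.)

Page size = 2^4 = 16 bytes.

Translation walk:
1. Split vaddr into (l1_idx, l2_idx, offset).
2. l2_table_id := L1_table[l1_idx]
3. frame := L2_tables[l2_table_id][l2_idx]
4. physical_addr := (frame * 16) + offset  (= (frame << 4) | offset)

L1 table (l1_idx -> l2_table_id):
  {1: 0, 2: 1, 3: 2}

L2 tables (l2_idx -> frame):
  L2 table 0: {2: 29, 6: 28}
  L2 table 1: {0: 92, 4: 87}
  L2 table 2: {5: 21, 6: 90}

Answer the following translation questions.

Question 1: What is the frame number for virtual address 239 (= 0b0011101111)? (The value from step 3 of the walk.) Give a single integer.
vaddr = 239: l1_idx=1, l2_idx=6
L1[1] = 0; L2[0][6] = 28

Answer: 28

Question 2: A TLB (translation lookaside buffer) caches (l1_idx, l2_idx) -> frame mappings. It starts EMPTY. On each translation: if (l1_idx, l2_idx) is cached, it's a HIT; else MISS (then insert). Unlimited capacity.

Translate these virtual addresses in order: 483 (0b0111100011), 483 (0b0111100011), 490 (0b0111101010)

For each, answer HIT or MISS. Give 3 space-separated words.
vaddr=483: (3,6) not in TLB -> MISS, insert
vaddr=483: (3,6) in TLB -> HIT
vaddr=490: (3,6) in TLB -> HIT

Answer: MISS HIT HIT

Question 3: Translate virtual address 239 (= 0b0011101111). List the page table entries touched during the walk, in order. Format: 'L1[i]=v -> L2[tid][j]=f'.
vaddr = 239 = 0b0011101111
Split: l1_idx=1, l2_idx=6, offset=15

Answer: L1[1]=0 -> L2[0][6]=28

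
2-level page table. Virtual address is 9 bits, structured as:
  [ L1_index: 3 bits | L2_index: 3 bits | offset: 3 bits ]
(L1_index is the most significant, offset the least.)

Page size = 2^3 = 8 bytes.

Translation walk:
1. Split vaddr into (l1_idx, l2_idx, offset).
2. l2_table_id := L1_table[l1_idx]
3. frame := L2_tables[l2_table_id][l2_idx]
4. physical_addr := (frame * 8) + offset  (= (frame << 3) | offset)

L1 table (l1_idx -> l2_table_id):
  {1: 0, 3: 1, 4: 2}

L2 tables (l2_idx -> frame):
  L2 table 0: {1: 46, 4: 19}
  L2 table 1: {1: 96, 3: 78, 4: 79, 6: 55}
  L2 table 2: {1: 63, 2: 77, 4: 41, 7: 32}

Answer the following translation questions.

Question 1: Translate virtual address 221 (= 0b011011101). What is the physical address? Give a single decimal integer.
vaddr = 221 = 0b011011101
Split: l1_idx=3, l2_idx=3, offset=5
L1[3] = 1
L2[1][3] = 78
paddr = 78 * 8 + 5 = 629

Answer: 629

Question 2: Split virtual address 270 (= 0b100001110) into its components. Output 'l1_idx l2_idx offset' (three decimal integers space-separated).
vaddr = 270 = 0b100001110
  top 3 bits -> l1_idx = 4
  next 3 bits -> l2_idx = 1
  bottom 3 bits -> offset = 6

Answer: 4 1 6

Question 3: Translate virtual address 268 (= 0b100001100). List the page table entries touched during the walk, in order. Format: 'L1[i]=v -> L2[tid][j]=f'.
vaddr = 268 = 0b100001100
Split: l1_idx=4, l2_idx=1, offset=4

Answer: L1[4]=2 -> L2[2][1]=63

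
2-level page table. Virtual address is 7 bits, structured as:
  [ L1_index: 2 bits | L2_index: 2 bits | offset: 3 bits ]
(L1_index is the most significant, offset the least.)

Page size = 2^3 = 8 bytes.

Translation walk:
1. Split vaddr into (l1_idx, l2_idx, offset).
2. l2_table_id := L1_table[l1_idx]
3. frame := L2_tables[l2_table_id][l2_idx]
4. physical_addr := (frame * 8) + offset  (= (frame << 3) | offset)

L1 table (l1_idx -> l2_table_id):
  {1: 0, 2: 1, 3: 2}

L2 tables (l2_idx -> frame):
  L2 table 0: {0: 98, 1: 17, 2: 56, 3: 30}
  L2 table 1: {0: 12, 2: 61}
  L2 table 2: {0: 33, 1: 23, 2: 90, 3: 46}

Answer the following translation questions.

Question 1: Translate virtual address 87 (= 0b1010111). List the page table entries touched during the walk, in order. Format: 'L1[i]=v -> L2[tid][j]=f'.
Answer: L1[2]=1 -> L2[1][2]=61

Derivation:
vaddr = 87 = 0b1010111
Split: l1_idx=2, l2_idx=2, offset=7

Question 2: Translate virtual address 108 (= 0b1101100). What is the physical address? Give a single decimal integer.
Answer: 188

Derivation:
vaddr = 108 = 0b1101100
Split: l1_idx=3, l2_idx=1, offset=4
L1[3] = 2
L2[2][1] = 23
paddr = 23 * 8 + 4 = 188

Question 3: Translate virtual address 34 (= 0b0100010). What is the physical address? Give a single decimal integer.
vaddr = 34 = 0b0100010
Split: l1_idx=1, l2_idx=0, offset=2
L1[1] = 0
L2[0][0] = 98
paddr = 98 * 8 + 2 = 786

Answer: 786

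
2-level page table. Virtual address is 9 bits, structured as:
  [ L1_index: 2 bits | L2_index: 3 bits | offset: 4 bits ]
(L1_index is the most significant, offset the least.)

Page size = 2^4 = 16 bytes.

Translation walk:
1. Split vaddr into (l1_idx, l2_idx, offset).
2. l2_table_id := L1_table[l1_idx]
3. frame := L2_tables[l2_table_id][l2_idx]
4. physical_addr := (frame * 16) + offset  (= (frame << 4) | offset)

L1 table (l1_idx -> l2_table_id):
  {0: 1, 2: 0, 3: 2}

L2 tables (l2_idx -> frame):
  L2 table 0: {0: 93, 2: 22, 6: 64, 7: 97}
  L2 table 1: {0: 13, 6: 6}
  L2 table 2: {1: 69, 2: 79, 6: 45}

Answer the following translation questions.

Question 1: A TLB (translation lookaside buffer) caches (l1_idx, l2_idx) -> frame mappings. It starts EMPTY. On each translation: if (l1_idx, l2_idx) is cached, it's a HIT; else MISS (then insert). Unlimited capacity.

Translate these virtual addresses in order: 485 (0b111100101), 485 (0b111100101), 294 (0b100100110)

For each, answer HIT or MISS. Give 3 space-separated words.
Answer: MISS HIT MISS

Derivation:
vaddr=485: (3,6) not in TLB -> MISS, insert
vaddr=485: (3,6) in TLB -> HIT
vaddr=294: (2,2) not in TLB -> MISS, insert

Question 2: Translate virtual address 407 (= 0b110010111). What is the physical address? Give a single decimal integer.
vaddr = 407 = 0b110010111
Split: l1_idx=3, l2_idx=1, offset=7
L1[3] = 2
L2[2][1] = 69
paddr = 69 * 16 + 7 = 1111

Answer: 1111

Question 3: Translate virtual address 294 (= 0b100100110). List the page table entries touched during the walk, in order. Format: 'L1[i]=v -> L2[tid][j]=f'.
Answer: L1[2]=0 -> L2[0][2]=22

Derivation:
vaddr = 294 = 0b100100110
Split: l1_idx=2, l2_idx=2, offset=6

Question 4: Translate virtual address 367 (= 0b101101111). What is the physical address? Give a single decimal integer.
Answer: 1039

Derivation:
vaddr = 367 = 0b101101111
Split: l1_idx=2, l2_idx=6, offset=15
L1[2] = 0
L2[0][6] = 64
paddr = 64 * 16 + 15 = 1039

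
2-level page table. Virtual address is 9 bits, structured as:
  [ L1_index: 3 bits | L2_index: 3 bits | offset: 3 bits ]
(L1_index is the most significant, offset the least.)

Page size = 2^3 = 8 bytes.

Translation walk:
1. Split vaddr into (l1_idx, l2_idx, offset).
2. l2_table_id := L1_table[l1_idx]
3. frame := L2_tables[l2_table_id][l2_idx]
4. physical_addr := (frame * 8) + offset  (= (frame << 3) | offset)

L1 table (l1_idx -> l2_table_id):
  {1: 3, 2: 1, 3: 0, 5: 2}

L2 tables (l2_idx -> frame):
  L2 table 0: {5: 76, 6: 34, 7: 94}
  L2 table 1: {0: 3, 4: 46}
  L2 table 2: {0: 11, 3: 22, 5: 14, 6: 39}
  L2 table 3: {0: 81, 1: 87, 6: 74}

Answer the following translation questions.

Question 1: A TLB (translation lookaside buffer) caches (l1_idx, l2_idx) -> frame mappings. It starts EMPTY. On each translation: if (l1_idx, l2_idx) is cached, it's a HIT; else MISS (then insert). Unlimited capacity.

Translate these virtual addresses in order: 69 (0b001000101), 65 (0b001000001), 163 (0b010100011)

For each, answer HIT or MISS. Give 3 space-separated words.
vaddr=69: (1,0) not in TLB -> MISS, insert
vaddr=65: (1,0) in TLB -> HIT
vaddr=163: (2,4) not in TLB -> MISS, insert

Answer: MISS HIT MISS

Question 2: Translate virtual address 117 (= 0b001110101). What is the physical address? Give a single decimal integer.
vaddr = 117 = 0b001110101
Split: l1_idx=1, l2_idx=6, offset=5
L1[1] = 3
L2[3][6] = 74
paddr = 74 * 8 + 5 = 597

Answer: 597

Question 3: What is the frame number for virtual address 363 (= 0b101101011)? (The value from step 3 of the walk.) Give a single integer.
vaddr = 363: l1_idx=5, l2_idx=5
L1[5] = 2; L2[2][5] = 14

Answer: 14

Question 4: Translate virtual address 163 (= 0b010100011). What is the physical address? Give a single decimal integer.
Answer: 371

Derivation:
vaddr = 163 = 0b010100011
Split: l1_idx=2, l2_idx=4, offset=3
L1[2] = 1
L2[1][4] = 46
paddr = 46 * 8 + 3 = 371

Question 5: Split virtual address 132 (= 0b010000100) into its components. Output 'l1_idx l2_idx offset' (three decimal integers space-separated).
vaddr = 132 = 0b010000100
  top 3 bits -> l1_idx = 2
  next 3 bits -> l2_idx = 0
  bottom 3 bits -> offset = 4

Answer: 2 0 4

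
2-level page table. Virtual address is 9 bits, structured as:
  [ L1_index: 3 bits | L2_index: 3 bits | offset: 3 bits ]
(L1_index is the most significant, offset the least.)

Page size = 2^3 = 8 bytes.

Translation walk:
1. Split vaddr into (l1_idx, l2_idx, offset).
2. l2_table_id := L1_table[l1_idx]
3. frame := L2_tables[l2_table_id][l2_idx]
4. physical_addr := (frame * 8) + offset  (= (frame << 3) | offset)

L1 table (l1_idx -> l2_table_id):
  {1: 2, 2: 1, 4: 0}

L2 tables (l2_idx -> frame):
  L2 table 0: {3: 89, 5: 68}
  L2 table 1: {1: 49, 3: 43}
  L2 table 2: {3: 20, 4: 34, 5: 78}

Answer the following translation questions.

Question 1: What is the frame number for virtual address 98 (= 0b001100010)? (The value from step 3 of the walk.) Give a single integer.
Answer: 34

Derivation:
vaddr = 98: l1_idx=1, l2_idx=4
L1[1] = 2; L2[2][4] = 34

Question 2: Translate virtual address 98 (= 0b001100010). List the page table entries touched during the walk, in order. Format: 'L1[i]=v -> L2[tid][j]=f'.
Answer: L1[1]=2 -> L2[2][4]=34

Derivation:
vaddr = 98 = 0b001100010
Split: l1_idx=1, l2_idx=4, offset=2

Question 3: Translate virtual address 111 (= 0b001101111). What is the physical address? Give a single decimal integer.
vaddr = 111 = 0b001101111
Split: l1_idx=1, l2_idx=5, offset=7
L1[1] = 2
L2[2][5] = 78
paddr = 78 * 8 + 7 = 631

Answer: 631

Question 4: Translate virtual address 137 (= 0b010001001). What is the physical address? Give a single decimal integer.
Answer: 393

Derivation:
vaddr = 137 = 0b010001001
Split: l1_idx=2, l2_idx=1, offset=1
L1[2] = 1
L2[1][1] = 49
paddr = 49 * 8 + 1 = 393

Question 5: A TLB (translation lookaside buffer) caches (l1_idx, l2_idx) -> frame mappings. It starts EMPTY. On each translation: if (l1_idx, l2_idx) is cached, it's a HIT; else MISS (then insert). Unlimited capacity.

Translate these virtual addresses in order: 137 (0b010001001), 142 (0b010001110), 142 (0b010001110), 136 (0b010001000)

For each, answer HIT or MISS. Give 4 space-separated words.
vaddr=137: (2,1) not in TLB -> MISS, insert
vaddr=142: (2,1) in TLB -> HIT
vaddr=142: (2,1) in TLB -> HIT
vaddr=136: (2,1) in TLB -> HIT

Answer: MISS HIT HIT HIT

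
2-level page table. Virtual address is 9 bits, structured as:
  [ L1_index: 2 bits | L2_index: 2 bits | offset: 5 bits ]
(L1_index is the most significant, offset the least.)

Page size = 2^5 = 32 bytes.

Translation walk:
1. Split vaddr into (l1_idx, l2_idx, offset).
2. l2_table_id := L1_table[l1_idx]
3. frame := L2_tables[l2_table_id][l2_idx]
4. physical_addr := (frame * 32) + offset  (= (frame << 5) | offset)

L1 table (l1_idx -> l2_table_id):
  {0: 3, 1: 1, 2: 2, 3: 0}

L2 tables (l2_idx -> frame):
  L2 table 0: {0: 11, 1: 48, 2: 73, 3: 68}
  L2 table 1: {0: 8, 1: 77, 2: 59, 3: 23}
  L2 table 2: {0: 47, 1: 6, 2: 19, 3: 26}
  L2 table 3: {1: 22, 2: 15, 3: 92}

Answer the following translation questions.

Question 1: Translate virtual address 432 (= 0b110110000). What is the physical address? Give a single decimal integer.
Answer: 1552

Derivation:
vaddr = 432 = 0b110110000
Split: l1_idx=3, l2_idx=1, offset=16
L1[3] = 0
L2[0][1] = 48
paddr = 48 * 32 + 16 = 1552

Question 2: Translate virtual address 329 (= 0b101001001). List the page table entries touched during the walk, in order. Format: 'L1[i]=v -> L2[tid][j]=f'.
vaddr = 329 = 0b101001001
Split: l1_idx=2, l2_idx=2, offset=9

Answer: L1[2]=2 -> L2[2][2]=19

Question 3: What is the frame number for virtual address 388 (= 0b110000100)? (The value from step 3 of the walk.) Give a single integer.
vaddr = 388: l1_idx=3, l2_idx=0
L1[3] = 0; L2[0][0] = 11

Answer: 11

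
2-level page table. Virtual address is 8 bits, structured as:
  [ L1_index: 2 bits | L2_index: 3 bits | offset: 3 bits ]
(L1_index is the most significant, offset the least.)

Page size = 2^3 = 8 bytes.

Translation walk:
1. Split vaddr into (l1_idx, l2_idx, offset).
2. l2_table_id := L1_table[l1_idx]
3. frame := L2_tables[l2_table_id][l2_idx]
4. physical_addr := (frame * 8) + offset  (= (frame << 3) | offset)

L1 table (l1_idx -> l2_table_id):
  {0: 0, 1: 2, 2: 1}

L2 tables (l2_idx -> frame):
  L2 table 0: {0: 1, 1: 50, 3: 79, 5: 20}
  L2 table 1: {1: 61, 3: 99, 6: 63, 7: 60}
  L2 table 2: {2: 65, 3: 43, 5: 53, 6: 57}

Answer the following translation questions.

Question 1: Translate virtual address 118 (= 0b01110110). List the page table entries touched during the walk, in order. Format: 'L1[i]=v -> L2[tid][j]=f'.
vaddr = 118 = 0b01110110
Split: l1_idx=1, l2_idx=6, offset=6

Answer: L1[1]=2 -> L2[2][6]=57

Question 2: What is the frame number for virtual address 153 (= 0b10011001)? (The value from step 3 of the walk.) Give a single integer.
vaddr = 153: l1_idx=2, l2_idx=3
L1[2] = 1; L2[1][3] = 99

Answer: 99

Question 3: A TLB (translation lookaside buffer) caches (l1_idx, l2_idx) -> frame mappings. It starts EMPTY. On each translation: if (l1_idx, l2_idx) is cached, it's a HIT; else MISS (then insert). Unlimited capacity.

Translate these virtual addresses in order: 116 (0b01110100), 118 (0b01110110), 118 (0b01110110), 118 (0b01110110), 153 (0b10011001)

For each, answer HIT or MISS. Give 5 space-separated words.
vaddr=116: (1,6) not in TLB -> MISS, insert
vaddr=118: (1,6) in TLB -> HIT
vaddr=118: (1,6) in TLB -> HIT
vaddr=118: (1,6) in TLB -> HIT
vaddr=153: (2,3) not in TLB -> MISS, insert

Answer: MISS HIT HIT HIT MISS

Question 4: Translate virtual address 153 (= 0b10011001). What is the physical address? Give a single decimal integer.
vaddr = 153 = 0b10011001
Split: l1_idx=2, l2_idx=3, offset=1
L1[2] = 1
L2[1][3] = 99
paddr = 99 * 8 + 1 = 793

Answer: 793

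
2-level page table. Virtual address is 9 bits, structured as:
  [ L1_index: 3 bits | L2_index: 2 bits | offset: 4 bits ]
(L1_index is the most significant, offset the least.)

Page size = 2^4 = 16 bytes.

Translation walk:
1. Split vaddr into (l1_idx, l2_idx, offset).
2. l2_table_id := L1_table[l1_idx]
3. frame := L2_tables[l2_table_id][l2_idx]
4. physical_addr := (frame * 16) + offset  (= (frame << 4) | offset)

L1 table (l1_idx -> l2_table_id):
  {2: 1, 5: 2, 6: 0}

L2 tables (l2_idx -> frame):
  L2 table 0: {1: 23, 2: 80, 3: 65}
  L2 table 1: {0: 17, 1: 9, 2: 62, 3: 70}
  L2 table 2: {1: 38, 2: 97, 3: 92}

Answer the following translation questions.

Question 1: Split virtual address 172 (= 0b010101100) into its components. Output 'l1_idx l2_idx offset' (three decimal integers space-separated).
vaddr = 172 = 0b010101100
  top 3 bits -> l1_idx = 2
  next 2 bits -> l2_idx = 2
  bottom 4 bits -> offset = 12

Answer: 2 2 12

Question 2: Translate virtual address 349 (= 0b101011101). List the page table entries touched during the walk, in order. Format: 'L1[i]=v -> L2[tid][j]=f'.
vaddr = 349 = 0b101011101
Split: l1_idx=5, l2_idx=1, offset=13

Answer: L1[5]=2 -> L2[2][1]=38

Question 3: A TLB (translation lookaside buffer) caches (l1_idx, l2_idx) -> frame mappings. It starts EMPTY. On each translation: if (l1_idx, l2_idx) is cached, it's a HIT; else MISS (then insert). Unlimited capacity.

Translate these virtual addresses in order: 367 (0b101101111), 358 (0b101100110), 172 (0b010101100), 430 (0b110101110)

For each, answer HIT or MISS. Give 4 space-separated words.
vaddr=367: (5,2) not in TLB -> MISS, insert
vaddr=358: (5,2) in TLB -> HIT
vaddr=172: (2,2) not in TLB -> MISS, insert
vaddr=430: (6,2) not in TLB -> MISS, insert

Answer: MISS HIT MISS MISS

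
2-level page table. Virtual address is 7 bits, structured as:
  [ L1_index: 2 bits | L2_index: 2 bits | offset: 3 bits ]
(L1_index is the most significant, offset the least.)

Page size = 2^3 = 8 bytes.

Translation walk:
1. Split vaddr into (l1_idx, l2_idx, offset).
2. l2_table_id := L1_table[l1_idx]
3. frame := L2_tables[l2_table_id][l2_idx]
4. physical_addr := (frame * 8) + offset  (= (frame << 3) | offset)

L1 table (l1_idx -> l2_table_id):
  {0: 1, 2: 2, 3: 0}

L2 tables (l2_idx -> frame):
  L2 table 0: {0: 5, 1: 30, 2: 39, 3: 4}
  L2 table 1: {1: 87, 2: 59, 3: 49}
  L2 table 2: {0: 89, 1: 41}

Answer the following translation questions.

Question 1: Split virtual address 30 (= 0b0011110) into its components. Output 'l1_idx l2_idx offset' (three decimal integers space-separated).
Answer: 0 3 6

Derivation:
vaddr = 30 = 0b0011110
  top 2 bits -> l1_idx = 0
  next 2 bits -> l2_idx = 3
  bottom 3 bits -> offset = 6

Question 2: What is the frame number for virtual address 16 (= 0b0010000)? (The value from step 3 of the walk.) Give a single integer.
Answer: 59

Derivation:
vaddr = 16: l1_idx=0, l2_idx=2
L1[0] = 1; L2[1][2] = 59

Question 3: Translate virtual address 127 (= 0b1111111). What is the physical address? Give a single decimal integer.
vaddr = 127 = 0b1111111
Split: l1_idx=3, l2_idx=3, offset=7
L1[3] = 0
L2[0][3] = 4
paddr = 4 * 8 + 7 = 39

Answer: 39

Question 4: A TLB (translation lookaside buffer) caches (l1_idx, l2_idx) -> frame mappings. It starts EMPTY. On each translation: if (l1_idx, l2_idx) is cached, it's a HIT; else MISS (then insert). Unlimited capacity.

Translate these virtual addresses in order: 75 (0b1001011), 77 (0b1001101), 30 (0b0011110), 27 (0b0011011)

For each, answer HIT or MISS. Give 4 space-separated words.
vaddr=75: (2,1) not in TLB -> MISS, insert
vaddr=77: (2,1) in TLB -> HIT
vaddr=30: (0,3) not in TLB -> MISS, insert
vaddr=27: (0,3) in TLB -> HIT

Answer: MISS HIT MISS HIT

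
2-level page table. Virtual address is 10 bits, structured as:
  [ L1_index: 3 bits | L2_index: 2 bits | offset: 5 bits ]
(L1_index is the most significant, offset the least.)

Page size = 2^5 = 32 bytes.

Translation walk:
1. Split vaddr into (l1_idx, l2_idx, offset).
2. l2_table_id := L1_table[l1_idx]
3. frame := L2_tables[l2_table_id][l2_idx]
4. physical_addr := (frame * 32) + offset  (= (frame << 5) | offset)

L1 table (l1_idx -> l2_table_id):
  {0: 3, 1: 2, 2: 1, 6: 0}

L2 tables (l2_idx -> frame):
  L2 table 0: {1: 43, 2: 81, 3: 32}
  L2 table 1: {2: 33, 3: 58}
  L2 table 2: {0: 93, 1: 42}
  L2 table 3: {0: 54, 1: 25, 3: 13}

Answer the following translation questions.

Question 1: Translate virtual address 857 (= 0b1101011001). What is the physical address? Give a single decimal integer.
vaddr = 857 = 0b1101011001
Split: l1_idx=6, l2_idx=2, offset=25
L1[6] = 0
L2[0][2] = 81
paddr = 81 * 32 + 25 = 2617

Answer: 2617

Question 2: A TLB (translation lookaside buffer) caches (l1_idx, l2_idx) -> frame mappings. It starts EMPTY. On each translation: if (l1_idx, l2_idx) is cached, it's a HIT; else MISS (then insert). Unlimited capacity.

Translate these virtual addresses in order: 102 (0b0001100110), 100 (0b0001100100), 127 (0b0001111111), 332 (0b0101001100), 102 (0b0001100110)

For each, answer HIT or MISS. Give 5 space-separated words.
vaddr=102: (0,3) not in TLB -> MISS, insert
vaddr=100: (0,3) in TLB -> HIT
vaddr=127: (0,3) in TLB -> HIT
vaddr=332: (2,2) not in TLB -> MISS, insert
vaddr=102: (0,3) in TLB -> HIT

Answer: MISS HIT HIT MISS HIT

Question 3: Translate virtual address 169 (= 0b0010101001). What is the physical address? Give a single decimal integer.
Answer: 1353

Derivation:
vaddr = 169 = 0b0010101001
Split: l1_idx=1, l2_idx=1, offset=9
L1[1] = 2
L2[2][1] = 42
paddr = 42 * 32 + 9 = 1353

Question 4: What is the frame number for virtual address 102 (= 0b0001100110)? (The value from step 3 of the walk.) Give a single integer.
vaddr = 102: l1_idx=0, l2_idx=3
L1[0] = 3; L2[3][3] = 13

Answer: 13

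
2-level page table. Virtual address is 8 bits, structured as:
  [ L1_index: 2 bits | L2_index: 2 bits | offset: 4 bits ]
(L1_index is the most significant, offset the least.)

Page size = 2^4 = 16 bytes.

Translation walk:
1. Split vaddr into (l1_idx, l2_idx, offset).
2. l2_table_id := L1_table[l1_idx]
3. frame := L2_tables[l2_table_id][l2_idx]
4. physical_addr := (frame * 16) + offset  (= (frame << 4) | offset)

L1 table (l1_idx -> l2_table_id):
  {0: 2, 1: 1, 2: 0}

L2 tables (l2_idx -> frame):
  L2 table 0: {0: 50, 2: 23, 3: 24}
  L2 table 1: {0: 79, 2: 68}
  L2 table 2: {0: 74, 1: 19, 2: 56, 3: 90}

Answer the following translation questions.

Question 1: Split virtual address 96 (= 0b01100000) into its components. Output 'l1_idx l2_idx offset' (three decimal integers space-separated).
vaddr = 96 = 0b01100000
  top 2 bits -> l1_idx = 1
  next 2 bits -> l2_idx = 2
  bottom 4 bits -> offset = 0

Answer: 1 2 0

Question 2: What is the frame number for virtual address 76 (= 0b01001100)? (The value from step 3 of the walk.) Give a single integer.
Answer: 79

Derivation:
vaddr = 76: l1_idx=1, l2_idx=0
L1[1] = 1; L2[1][0] = 79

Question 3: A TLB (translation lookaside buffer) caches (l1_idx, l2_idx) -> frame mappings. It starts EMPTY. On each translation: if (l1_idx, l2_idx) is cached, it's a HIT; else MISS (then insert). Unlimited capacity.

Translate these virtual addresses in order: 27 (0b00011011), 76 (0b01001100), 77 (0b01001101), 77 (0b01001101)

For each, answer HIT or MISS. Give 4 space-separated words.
Answer: MISS MISS HIT HIT

Derivation:
vaddr=27: (0,1) not in TLB -> MISS, insert
vaddr=76: (1,0) not in TLB -> MISS, insert
vaddr=77: (1,0) in TLB -> HIT
vaddr=77: (1,0) in TLB -> HIT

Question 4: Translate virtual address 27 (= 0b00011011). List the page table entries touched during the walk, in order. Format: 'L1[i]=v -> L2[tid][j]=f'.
vaddr = 27 = 0b00011011
Split: l1_idx=0, l2_idx=1, offset=11

Answer: L1[0]=2 -> L2[2][1]=19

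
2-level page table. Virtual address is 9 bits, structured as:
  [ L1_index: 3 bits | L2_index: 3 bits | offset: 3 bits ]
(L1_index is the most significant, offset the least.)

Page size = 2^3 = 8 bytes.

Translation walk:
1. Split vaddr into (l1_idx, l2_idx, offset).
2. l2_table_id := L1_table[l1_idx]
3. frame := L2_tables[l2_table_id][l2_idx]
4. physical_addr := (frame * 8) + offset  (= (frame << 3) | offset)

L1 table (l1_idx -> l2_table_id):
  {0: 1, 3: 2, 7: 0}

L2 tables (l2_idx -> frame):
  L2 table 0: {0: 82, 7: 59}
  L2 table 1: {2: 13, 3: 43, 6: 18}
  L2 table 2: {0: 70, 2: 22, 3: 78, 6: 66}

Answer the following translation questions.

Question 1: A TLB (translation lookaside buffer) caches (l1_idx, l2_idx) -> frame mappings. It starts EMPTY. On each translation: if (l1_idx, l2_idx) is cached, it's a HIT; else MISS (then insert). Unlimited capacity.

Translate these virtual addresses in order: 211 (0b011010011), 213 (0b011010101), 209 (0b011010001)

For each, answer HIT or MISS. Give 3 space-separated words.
vaddr=211: (3,2) not in TLB -> MISS, insert
vaddr=213: (3,2) in TLB -> HIT
vaddr=209: (3,2) in TLB -> HIT

Answer: MISS HIT HIT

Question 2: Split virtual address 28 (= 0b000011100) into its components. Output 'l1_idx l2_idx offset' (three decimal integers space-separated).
Answer: 0 3 4

Derivation:
vaddr = 28 = 0b000011100
  top 3 bits -> l1_idx = 0
  next 3 bits -> l2_idx = 3
  bottom 3 bits -> offset = 4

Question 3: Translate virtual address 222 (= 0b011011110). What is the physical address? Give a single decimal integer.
Answer: 630

Derivation:
vaddr = 222 = 0b011011110
Split: l1_idx=3, l2_idx=3, offset=6
L1[3] = 2
L2[2][3] = 78
paddr = 78 * 8 + 6 = 630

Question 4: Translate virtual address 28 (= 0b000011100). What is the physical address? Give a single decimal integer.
vaddr = 28 = 0b000011100
Split: l1_idx=0, l2_idx=3, offset=4
L1[0] = 1
L2[1][3] = 43
paddr = 43 * 8 + 4 = 348

Answer: 348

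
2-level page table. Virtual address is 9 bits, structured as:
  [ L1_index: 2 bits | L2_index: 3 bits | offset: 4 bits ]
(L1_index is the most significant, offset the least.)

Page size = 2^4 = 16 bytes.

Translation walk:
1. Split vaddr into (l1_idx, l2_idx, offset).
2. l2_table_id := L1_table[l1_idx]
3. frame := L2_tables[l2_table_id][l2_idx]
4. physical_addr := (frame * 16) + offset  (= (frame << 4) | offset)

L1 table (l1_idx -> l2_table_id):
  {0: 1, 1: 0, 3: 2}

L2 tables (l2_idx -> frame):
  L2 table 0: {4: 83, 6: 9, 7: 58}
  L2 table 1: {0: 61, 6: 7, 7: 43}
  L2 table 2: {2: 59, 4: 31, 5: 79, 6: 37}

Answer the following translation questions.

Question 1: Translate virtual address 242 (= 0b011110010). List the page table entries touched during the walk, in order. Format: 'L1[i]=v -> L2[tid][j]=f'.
vaddr = 242 = 0b011110010
Split: l1_idx=1, l2_idx=7, offset=2

Answer: L1[1]=0 -> L2[0][7]=58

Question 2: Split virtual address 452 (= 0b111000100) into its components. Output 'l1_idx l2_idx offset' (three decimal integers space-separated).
Answer: 3 4 4

Derivation:
vaddr = 452 = 0b111000100
  top 2 bits -> l1_idx = 3
  next 3 bits -> l2_idx = 4
  bottom 4 bits -> offset = 4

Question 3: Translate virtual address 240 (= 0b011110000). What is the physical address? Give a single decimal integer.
vaddr = 240 = 0b011110000
Split: l1_idx=1, l2_idx=7, offset=0
L1[1] = 0
L2[0][7] = 58
paddr = 58 * 16 + 0 = 928

Answer: 928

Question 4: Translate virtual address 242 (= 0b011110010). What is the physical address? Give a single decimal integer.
vaddr = 242 = 0b011110010
Split: l1_idx=1, l2_idx=7, offset=2
L1[1] = 0
L2[0][7] = 58
paddr = 58 * 16 + 2 = 930

Answer: 930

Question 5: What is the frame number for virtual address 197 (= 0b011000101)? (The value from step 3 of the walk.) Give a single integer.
vaddr = 197: l1_idx=1, l2_idx=4
L1[1] = 0; L2[0][4] = 83

Answer: 83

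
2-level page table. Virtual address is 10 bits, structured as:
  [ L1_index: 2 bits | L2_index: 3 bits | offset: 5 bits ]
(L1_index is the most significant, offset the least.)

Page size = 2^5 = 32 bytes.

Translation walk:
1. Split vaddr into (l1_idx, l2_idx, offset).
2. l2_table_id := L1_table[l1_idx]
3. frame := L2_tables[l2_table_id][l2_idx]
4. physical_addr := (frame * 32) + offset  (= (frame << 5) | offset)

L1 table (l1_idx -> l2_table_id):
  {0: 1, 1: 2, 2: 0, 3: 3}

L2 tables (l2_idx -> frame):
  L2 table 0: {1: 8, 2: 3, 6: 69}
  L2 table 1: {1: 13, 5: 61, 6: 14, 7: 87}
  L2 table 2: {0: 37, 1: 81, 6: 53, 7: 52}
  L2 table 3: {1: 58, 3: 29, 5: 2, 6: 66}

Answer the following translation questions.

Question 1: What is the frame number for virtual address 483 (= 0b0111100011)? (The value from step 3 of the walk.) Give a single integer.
vaddr = 483: l1_idx=1, l2_idx=7
L1[1] = 2; L2[2][7] = 52

Answer: 52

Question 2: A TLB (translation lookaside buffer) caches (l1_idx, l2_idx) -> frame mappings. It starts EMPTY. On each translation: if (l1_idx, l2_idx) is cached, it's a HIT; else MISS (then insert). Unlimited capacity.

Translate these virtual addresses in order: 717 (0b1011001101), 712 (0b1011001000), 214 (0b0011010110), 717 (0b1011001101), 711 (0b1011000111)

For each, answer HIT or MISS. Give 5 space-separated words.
vaddr=717: (2,6) not in TLB -> MISS, insert
vaddr=712: (2,6) in TLB -> HIT
vaddr=214: (0,6) not in TLB -> MISS, insert
vaddr=717: (2,6) in TLB -> HIT
vaddr=711: (2,6) in TLB -> HIT

Answer: MISS HIT MISS HIT HIT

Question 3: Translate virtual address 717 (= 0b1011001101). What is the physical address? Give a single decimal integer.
Answer: 2221

Derivation:
vaddr = 717 = 0b1011001101
Split: l1_idx=2, l2_idx=6, offset=13
L1[2] = 0
L2[0][6] = 69
paddr = 69 * 32 + 13 = 2221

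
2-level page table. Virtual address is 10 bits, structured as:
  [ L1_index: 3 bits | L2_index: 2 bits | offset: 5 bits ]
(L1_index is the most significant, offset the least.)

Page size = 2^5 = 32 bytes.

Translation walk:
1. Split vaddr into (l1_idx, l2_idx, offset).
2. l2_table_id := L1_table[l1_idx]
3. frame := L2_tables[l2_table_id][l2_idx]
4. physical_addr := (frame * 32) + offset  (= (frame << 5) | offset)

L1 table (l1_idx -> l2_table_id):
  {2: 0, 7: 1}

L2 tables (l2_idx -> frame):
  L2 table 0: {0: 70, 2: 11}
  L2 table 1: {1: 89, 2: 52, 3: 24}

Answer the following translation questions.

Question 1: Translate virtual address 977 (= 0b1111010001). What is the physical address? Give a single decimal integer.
Answer: 1681

Derivation:
vaddr = 977 = 0b1111010001
Split: l1_idx=7, l2_idx=2, offset=17
L1[7] = 1
L2[1][2] = 52
paddr = 52 * 32 + 17 = 1681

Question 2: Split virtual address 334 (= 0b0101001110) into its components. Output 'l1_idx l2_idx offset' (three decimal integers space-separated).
vaddr = 334 = 0b0101001110
  top 3 bits -> l1_idx = 2
  next 2 bits -> l2_idx = 2
  bottom 5 bits -> offset = 14

Answer: 2 2 14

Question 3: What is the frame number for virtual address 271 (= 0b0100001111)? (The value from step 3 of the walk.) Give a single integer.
Answer: 70

Derivation:
vaddr = 271: l1_idx=2, l2_idx=0
L1[2] = 0; L2[0][0] = 70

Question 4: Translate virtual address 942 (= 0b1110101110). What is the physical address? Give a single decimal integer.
Answer: 2862

Derivation:
vaddr = 942 = 0b1110101110
Split: l1_idx=7, l2_idx=1, offset=14
L1[7] = 1
L2[1][1] = 89
paddr = 89 * 32 + 14 = 2862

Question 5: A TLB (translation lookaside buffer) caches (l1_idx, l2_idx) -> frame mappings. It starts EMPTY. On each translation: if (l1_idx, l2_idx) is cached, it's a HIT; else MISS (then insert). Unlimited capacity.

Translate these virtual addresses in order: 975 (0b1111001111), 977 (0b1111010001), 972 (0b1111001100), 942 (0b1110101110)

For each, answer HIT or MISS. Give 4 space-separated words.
Answer: MISS HIT HIT MISS

Derivation:
vaddr=975: (7,2) not in TLB -> MISS, insert
vaddr=977: (7,2) in TLB -> HIT
vaddr=972: (7,2) in TLB -> HIT
vaddr=942: (7,1) not in TLB -> MISS, insert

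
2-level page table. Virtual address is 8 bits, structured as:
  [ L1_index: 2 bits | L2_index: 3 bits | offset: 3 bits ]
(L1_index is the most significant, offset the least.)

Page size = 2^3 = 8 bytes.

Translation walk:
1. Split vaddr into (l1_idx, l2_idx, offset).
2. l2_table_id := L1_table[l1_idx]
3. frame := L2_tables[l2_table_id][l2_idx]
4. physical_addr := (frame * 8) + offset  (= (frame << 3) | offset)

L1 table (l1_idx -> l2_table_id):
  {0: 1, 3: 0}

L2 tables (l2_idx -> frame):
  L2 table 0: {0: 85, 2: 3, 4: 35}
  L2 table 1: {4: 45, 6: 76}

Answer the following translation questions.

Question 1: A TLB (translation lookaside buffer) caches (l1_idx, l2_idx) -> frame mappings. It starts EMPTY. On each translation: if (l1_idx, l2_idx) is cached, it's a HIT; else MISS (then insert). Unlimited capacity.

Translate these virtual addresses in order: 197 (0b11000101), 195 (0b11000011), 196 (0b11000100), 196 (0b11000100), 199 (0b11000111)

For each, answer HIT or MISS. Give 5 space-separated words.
Answer: MISS HIT HIT HIT HIT

Derivation:
vaddr=197: (3,0) not in TLB -> MISS, insert
vaddr=195: (3,0) in TLB -> HIT
vaddr=196: (3,0) in TLB -> HIT
vaddr=196: (3,0) in TLB -> HIT
vaddr=199: (3,0) in TLB -> HIT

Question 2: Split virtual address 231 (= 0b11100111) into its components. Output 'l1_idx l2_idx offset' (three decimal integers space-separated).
vaddr = 231 = 0b11100111
  top 2 bits -> l1_idx = 3
  next 3 bits -> l2_idx = 4
  bottom 3 bits -> offset = 7

Answer: 3 4 7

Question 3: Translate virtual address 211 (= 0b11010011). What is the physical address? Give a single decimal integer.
vaddr = 211 = 0b11010011
Split: l1_idx=3, l2_idx=2, offset=3
L1[3] = 0
L2[0][2] = 3
paddr = 3 * 8 + 3 = 27

Answer: 27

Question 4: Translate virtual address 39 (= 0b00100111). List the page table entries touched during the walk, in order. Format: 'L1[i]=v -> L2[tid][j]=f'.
Answer: L1[0]=1 -> L2[1][4]=45

Derivation:
vaddr = 39 = 0b00100111
Split: l1_idx=0, l2_idx=4, offset=7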